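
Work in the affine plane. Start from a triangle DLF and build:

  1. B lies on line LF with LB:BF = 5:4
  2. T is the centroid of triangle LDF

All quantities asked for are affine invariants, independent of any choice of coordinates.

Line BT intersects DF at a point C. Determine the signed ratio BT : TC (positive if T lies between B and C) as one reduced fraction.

BT:TC = 1/3

Work in coordinates with D = (0, 0), L = (1, 0), F = (0, 1).
1. B lies on line LF with LB:BF = 5:4 ⇒ B = (4/9, 5/9)
2. T is the centroid of triangle LDF ⇒ T = (1/3, 1/3)
line BT meets DF at C = (0, -1/3)
T = B + t·(C−B) with t = 1/4, so BT:TC = 1/4:3/4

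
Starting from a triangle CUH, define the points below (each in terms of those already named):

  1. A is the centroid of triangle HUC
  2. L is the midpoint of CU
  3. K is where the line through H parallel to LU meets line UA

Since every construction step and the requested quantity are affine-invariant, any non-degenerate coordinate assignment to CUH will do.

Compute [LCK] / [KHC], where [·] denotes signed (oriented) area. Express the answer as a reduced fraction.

Assign C = (0, 0), U = (1, 0), H = (0, 1) — the answer is frame-independent, so this choice is without loss of generality.
1. A is the centroid of triangle HUC ⇒ A = (1/3, 1/3)
2. L is the midpoint of CU ⇒ L = (1/2, 0)
3. K is where the line through H parallel to LU meets line UA ⇒ K = (-1, 1)
2·[LCK] = -1/2, 2·[KHC] = -1
[LCK]:[KHC] = -1/2:-1 = 1/2

[LCK]:[KHC] = 1/2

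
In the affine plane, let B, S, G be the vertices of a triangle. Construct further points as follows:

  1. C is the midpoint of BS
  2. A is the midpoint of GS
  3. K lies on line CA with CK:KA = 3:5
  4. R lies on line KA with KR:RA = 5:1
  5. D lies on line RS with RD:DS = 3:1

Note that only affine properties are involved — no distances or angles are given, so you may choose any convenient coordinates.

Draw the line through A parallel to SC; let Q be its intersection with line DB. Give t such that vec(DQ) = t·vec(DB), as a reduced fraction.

Set B = (0, 0), S = (1, 0), G = (0, 1); any affine frame gives the same invariant.
1. C is the midpoint of BS ⇒ C = (1/2, 0)
2. A is the midpoint of GS ⇒ A = (1/2, 1/2)
3. K lies on line CA with CK:KA = 3:5 ⇒ K = (1/2, 3/16)
4. R lies on line KA with KR:RA = 5:1 ⇒ R = (1/2, 43/96)
5. D lies on line RS with RD:DS = 3:1 ⇒ D = (7/8, 43/384)
through A parallel to SC: direction (-1/2, 0); meets DB at Q = (168/43, 1/2)
Q = D + t·(B−D) with t = -149/43

t = -149/43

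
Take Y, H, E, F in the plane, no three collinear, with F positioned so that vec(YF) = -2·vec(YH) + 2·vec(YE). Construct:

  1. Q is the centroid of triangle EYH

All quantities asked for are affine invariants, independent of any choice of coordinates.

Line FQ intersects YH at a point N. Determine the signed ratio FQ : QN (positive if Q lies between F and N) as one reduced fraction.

FQ:QN = 5

Work in coordinates with Y = (0, 0), H = (1, 0), E = (0, 1), F = (-2, 2).
1. Q is the centroid of triangle EYH ⇒ Q = (1/3, 1/3)
line FQ meets YH at N = (4/5, 0)
Q = F + t·(N−F) with t = 5/6, so FQ:QN = 5/6:1/6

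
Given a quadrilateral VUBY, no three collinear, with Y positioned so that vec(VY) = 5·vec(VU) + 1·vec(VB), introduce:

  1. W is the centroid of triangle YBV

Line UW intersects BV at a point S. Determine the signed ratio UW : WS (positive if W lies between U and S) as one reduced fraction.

UW:WS = -2/5

Set V = (0, 0), U = (1, 0), B = (0, 1), Y = (5, 1); any affine frame gives the same invariant.
1. W is the centroid of triangle YBV ⇒ W = (5/3, 2/3)
line UW meets BV at S = (0, -1)
W = U + t·(S−U) with t = -2/3, so UW:WS = -2/3:5/3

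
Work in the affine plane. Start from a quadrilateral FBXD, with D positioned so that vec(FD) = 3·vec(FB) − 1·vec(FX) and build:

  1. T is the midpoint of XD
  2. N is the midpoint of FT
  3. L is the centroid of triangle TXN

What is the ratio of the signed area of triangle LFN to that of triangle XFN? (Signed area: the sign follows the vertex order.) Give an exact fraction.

Work in coordinates with F = (0, 0), B = (1, 0), X = (0, 1), D = (3, -1).
1. T is the midpoint of XD ⇒ T = (3/2, 0)
2. N is the midpoint of FT ⇒ N = (3/4, 0)
3. L is the centroid of triangle TXN ⇒ L = (3/4, 1/3)
2·[LFN] = 1/4, 2·[XFN] = 3/4
[LFN]:[XFN] = 1/4:3/4 = 1/3

[LFN]:[XFN] = 1/3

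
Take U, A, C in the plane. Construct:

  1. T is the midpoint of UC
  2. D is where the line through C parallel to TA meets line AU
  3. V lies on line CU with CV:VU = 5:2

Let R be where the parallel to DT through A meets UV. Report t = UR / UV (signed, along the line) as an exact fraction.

t = 7/8

Assign U = (0, 0), A = (1, 0), C = (0, 1) — the answer is frame-independent, so this choice is without loss of generality.
1. T is the midpoint of UC ⇒ T = (0, 1/2)
2. D is where the line through C parallel to TA meets line AU ⇒ D = (2, 0)
3. V lies on line CU with CV:VU = 5:2 ⇒ V = (0, 2/7)
through A parallel to DT: direction (-2, 1/2); meets UV at R = (0, 1/4)
R = U + t·(V−U) with t = 7/8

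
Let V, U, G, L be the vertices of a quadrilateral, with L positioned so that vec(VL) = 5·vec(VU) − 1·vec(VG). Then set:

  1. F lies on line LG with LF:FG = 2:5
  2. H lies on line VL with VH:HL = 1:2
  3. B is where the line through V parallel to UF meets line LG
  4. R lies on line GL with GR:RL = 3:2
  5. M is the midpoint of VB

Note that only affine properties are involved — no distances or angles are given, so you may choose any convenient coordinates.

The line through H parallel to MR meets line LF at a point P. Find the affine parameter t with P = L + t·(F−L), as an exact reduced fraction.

Work in coordinates with V = (0, 0), U = (1, 0), G = (0, 1), L = (5, -1).
1. F lies on line LG with LF:FG = 2:5 ⇒ F = (25/7, -3/7)
2. H lies on line VL with VH:HL = 1:2 ⇒ H = (5/3, -1/3)
3. B is where the line through V parallel to UF meets line LG ⇒ B = (30/7, -5/7)
4. R lies on line GL with GR:RL = 3:2 ⇒ R = (3, -1/5)
5. M is the midpoint of VB ⇒ M = (15/7, -5/14)
through H parallel to MR: direction (6/7, 11/70); meets LF at P = (59/21, -13/105)
P = L + t·(F−L) with t = 23/15

t = 23/15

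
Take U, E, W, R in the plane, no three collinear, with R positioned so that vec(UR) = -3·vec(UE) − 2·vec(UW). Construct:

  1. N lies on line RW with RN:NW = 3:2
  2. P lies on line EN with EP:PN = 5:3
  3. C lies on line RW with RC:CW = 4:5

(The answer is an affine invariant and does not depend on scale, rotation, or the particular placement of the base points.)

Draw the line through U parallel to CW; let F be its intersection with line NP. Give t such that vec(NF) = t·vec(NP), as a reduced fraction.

t = 4/3

Choose coordinates U = (0, 0), E = (1, 0), W = (0, 1), R = (-3, -2).
1. N lies on line RW with RN:NW = 3:2 ⇒ N = (-6/5, -1/5)
2. P lies on line EN with EP:PN = 5:3 ⇒ P = (-3/8, -1/8)
3. C lies on line RW with RC:CW = 4:5 ⇒ C = (-5/3, -2/3)
through U parallel to CW: direction (5/3, 5/3); meets NP at F = (-1/10, -1/10)
F = N + t·(P−N) with t = 4/3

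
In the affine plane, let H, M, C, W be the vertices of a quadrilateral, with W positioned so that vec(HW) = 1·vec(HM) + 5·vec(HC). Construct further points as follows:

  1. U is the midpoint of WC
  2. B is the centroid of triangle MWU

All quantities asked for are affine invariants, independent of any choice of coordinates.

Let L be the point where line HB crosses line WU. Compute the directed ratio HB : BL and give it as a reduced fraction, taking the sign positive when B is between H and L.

Assign H = (0, 0), M = (1, 0), C = (0, 1), W = (1, 5) — the answer is frame-independent, so this choice is without loss of generality.
1. U is the midpoint of WC ⇒ U = (1/2, 3)
2. B is the centroid of triangle MWU ⇒ B = (5/6, 8/3)
line HB meets WU at L = (-5/4, -4)
B = H + t·(L−H) with t = -2/3, so HB:BL = -2/3:5/3

HB:BL = -2/5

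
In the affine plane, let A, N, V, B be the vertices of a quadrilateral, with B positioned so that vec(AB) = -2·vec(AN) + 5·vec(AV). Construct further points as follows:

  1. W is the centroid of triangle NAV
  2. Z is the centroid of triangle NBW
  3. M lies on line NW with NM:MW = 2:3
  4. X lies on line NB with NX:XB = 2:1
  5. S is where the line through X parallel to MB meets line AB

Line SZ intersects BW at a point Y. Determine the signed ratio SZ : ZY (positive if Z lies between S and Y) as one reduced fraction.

Set A = (0, 0), N = (1, 0), V = (0, 1), B = (-2, 5); any affine frame gives the same invariant.
1. W is the centroid of triangle NAV ⇒ W = (1/3, 1/3)
2. Z is the centroid of triangle NBW ⇒ Z = (-2/9, 16/9)
3. M lies on line NW with NM:MW = 2:3 ⇒ M = (11/15, 2/15)
4. X lies on line NB with NX:XB = 2:1 ⇒ X = (-1, 10/3)
5. S is where the line through X parallel to MB meets line AB ⇒ S = (-382/177, 955/177)
line SZ meets BW at Y = (-1118/405, 2641/405)
Z = S + t·(Y−S) with t = -45/14, so SZ:ZY = -45/14:59/14

SZ:ZY = -45/59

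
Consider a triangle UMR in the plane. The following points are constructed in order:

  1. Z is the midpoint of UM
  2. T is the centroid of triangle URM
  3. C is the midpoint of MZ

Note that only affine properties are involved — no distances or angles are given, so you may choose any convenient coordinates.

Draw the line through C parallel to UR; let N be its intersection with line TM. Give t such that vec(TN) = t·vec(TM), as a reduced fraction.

Work in coordinates with U = (0, 0), M = (1, 0), R = (0, 1).
1. Z is the midpoint of UM ⇒ Z = (1/2, 0)
2. T is the centroid of triangle URM ⇒ T = (1/3, 1/3)
3. C is the midpoint of MZ ⇒ C = (3/4, 0)
through C parallel to UR: direction (0, 1); meets TM at N = (3/4, 1/8)
N = T + t·(M−T) with t = 5/8

t = 5/8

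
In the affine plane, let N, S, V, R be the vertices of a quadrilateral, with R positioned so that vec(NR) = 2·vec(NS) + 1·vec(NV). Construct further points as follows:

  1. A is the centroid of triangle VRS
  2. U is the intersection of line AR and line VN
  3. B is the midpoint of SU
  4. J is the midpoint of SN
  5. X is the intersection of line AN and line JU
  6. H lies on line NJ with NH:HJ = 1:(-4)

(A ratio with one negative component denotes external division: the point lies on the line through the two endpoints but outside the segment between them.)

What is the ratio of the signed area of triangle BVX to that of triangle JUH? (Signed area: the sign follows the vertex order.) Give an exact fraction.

Choose coordinates N = (0, 0), S = (1, 0), V = (0, 1), R = (2, 1).
1. A is the centroid of triangle VRS ⇒ A = (1, 2/3)
2. U is the intersection of line AR and line VN ⇒ U = (0, 1/3)
3. B is the midpoint of SU ⇒ B = (1/2, 1/6)
4. J is the midpoint of SN ⇒ J = (1/2, 0)
5. X is the intersection of line AN and line JU ⇒ X = (1/4, 1/6)
6. H lies on line NJ with NH:HJ = 1:(-4) ⇒ H = (-1/6, 0)
2·[BVX] = 5/24, 2·[JUH] = 2/9
[BVX]:[JUH] = 5/24:2/9 = 15/16

[BVX]:[JUH] = 15/16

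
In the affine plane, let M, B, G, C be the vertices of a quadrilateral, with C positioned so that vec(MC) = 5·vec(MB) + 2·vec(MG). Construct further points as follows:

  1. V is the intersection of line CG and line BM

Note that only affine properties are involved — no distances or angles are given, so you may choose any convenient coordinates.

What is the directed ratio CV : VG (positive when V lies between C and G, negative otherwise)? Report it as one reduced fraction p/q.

CV:VG = -2

Choose coordinates M = (0, 0), B = (1, 0), G = (0, 1), C = (5, 2).
1. V is the intersection of line CG and line BM ⇒ V = (-5, 0)
V = C + t·(G−C) with t = 2, so CV:VG = t:(1−t) = 2:-1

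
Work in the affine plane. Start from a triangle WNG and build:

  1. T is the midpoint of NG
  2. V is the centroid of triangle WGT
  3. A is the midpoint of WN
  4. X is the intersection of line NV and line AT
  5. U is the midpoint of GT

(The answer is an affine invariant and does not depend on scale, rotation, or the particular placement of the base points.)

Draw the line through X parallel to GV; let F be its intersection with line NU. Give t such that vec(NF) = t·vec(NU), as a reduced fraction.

Work in coordinates with W = (0, 0), N = (1, 0), G = (0, 1).
1. T is the midpoint of NG ⇒ T = (1/2, 1/2)
2. V is the centroid of triangle WGT ⇒ V = (1/6, 1/2)
3. A is the midpoint of WN ⇒ A = (1/2, 0)
4. X is the intersection of line NV and line AT ⇒ X = (1/2, 3/10)
5. U is the midpoint of GT ⇒ U = (1/4, 3/4)
through X parallel to GV: direction (1/6, -1/2); meets NU at F = (2/5, 3/5)
F = N + t·(U−N) with t = 4/5

t = 4/5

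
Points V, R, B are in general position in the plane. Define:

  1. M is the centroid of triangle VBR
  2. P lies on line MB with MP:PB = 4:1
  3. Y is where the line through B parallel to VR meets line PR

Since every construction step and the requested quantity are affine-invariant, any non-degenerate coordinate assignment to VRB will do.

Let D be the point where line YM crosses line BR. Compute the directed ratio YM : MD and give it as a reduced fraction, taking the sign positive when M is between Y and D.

YM:MD = -10/13

Set V = (0, 0), R = (1, 0), B = (0, 1); any affine frame gives the same invariant.
1. M is the centroid of triangle VBR ⇒ M = (1/3, 1/3)
2. P lies on line MB with MP:PB = 4:1 ⇒ P = (1/15, 13/15)
3. Y is where the line through B parallel to VR meets line PR ⇒ Y = (-1/13, 1)
line YM meets BR at D = (-1/5, 6/5)
M = Y + t·(D−Y) with t = -10/3, so YM:MD = -10/3:13/3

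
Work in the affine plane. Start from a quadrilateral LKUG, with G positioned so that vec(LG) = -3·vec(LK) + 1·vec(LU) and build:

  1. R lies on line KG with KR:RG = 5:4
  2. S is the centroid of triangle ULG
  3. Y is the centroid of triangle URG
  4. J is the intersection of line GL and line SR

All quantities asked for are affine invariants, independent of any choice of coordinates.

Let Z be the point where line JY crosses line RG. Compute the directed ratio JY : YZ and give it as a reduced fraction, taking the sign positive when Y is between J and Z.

JY:YZ = -23/15

Set L = (0, 0), K = (1, 0), U = (0, 1), G = (-3, 1); any affine frame gives the same invariant.
1. R lies on line KG with KR:RG = 5:4 ⇒ R = (-11/9, 5/9)
2. S is the centroid of triangle ULG ⇒ S = (-1, 2/3)
3. Y is the centroid of triangle URG ⇒ Y = (-38/27, 23/27)
4. J is the intersection of line GL and line SR ⇒ J = (-7/5, 7/15)
line JY meets RG at Z = (-871/621, 373/621)
Y = J + t·(Z−J) with t = 23/8, so JY:YZ = 23/8:-15/8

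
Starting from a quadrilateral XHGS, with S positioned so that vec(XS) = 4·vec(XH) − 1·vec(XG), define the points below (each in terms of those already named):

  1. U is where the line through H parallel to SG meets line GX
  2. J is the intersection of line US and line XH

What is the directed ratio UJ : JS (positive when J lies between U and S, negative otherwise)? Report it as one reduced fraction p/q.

UJ:JS = 1/2

Work in coordinates with X = (0, 0), H = (1, 0), G = (0, 1), S = (4, -1).
1. U is where the line through H parallel to SG meets line GX ⇒ U = (0, 1/2)
2. J is the intersection of line US and line XH ⇒ J = (4/3, 0)
J = U + t·(S−U) with t = 1/3, so UJ:JS = t:(1−t) = 1/3:2/3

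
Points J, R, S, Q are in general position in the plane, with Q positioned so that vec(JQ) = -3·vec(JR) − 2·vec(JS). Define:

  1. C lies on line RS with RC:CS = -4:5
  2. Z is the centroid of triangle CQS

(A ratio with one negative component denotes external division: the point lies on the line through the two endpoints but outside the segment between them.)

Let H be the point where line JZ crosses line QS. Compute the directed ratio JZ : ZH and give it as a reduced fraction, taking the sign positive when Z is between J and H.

JZ:ZH = -7/10

Set J = (0, 0), R = (1, 0), S = (0, 1), Q = (-3, -2); any affine frame gives the same invariant.
1. C lies on line RS with RC:CS = -4:5 ⇒ C = (5, -4)
2. Z is the centroid of triangle CQS ⇒ Z = (2/3, -5/3)
line JZ meets QS at H = (-2/7, 5/7)
Z = J + t·(H−J) with t = -7/3, so JZ:ZH = -7/3:10/3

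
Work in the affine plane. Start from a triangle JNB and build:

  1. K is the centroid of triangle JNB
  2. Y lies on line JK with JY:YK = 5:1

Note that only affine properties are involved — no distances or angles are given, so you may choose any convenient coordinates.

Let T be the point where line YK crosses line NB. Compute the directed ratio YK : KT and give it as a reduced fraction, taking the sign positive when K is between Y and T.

Work in coordinates with J = (0, 0), N = (1, 0), B = (0, 1).
1. K is the centroid of triangle JNB ⇒ K = (1/3, 1/3)
2. Y lies on line JK with JY:YK = 5:1 ⇒ Y = (5/18, 5/18)
line YK meets NB at T = (1/2, 1/2)
K = Y + t·(T−Y) with t = 1/4, so YK:KT = 1/4:3/4

YK:KT = 1/3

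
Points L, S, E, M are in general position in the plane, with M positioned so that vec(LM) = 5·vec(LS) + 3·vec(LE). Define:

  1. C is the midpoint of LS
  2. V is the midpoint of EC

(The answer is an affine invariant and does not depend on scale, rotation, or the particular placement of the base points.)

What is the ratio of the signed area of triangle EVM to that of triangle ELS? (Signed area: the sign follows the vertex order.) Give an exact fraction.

Choose coordinates L = (0, 0), S = (1, 0), E = (0, 1), M = (5, 3).
1. C is the midpoint of LS ⇒ C = (1/2, 0)
2. V is the midpoint of EC ⇒ V = (1/4, 1/2)
2·[EVM] = 3, 2·[ELS] = 1
[EVM]:[ELS] = 3:1 = 3

[EVM]:[ELS] = 3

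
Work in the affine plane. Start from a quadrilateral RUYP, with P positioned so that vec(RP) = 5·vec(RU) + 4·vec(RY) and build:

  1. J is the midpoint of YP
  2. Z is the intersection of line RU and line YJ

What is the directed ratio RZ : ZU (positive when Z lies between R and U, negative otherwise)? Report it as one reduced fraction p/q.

Work in coordinates with R = (0, 0), U = (1, 0), Y = (0, 1), P = (5, 4).
1. J is the midpoint of YP ⇒ J = (5/2, 5/2)
2. Z is the intersection of line RU and line YJ ⇒ Z = (-5/3, 0)
Z = R + t·(U−R) with t = -5/3, so RZ:ZU = t:(1−t) = -5/3:8/3

RZ:ZU = -5/8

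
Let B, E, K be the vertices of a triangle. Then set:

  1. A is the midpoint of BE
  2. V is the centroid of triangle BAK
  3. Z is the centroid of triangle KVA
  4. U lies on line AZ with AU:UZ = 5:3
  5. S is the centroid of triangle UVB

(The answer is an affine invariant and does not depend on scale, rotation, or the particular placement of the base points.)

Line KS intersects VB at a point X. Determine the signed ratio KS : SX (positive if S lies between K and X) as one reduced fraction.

Assign B = (0, 0), E = (1, 0), K = (0, 1) — the answer is frame-independent, so this choice is without loss of generality.
1. A is the midpoint of BE ⇒ A = (1/2, 0)
2. V is the centroid of triangle BAK ⇒ V = (1/6, 1/3)
3. Z is the centroid of triangle KVA ⇒ Z = (2/9, 4/9)
4. U lies on line AZ with AU:UZ = 5:3 ⇒ U = (47/144, 5/18)
5. S is the centroid of triangle UVB ⇒ S = (71/432, 11/54)
line KS meets VB at X = (71/486, 71/243)
S = K + t·(X−K) with t = 9/8, so KS:SX = 9/8:-1/8

KS:SX = -9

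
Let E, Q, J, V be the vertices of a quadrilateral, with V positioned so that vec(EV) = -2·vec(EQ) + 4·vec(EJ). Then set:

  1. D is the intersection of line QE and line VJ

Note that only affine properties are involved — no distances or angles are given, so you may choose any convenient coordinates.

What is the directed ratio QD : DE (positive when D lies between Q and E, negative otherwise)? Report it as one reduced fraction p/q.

QD:DE = 1/2

Work in coordinates with E = (0, 0), Q = (1, 0), J = (0, 1), V = (-2, 4).
1. D is the intersection of line QE and line VJ ⇒ D = (2/3, 0)
D = Q + t·(E−Q) with t = 1/3, so QD:DE = t:(1−t) = 1/3:2/3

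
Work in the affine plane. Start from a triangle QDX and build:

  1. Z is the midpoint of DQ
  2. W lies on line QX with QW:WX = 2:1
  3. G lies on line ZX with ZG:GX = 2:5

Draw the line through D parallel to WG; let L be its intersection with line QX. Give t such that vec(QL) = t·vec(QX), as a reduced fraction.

t = 16/15

Choose coordinates Q = (0, 0), D = (1, 0), X = (0, 1).
1. Z is the midpoint of DQ ⇒ Z = (1/2, 0)
2. W lies on line QX with QW:WX = 2:1 ⇒ W = (0, 2/3)
3. G lies on line ZX with ZG:GX = 2:5 ⇒ G = (5/14, 2/7)
through D parallel to WG: direction (5/14, -8/21); meets QX at L = (0, 16/15)
L = Q + t·(X−Q) with t = 16/15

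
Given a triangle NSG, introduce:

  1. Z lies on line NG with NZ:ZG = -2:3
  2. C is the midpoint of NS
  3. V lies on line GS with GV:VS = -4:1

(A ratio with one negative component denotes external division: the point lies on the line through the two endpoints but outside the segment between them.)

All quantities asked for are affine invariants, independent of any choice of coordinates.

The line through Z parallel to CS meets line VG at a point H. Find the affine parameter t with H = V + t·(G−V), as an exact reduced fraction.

Assign N = (0, 0), S = (1, 0), G = (0, 1) — the answer is frame-independent, so this choice is without loss of generality.
1. Z lies on line NG with NZ:ZG = -2:3 ⇒ Z = (0, -2)
2. C is the midpoint of NS ⇒ C = (1/2, 0)
3. V lies on line GS with GV:VS = -4:1 ⇒ V = (4/3, -1/3)
through Z parallel to CS: direction (1/2, 0); meets VG at H = (3, -2)
H = V + t·(G−V) with t = -5/4

t = -5/4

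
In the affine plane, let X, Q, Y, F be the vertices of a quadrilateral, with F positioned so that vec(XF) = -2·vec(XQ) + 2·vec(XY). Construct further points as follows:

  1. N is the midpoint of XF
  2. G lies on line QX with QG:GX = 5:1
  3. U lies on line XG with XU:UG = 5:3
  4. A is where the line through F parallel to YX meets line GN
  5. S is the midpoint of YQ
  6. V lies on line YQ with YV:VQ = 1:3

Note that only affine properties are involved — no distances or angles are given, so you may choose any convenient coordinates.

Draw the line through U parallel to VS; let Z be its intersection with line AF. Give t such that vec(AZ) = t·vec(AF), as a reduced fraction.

t = 83/48

Set X = (0, 0), Q = (1, 0), Y = (0, 1), F = (-2, 2); any affine frame gives the same invariant.
1. N is the midpoint of XF ⇒ N = (-1, 1)
2. G lies on line QX with QG:GX = 5:1 ⇒ G = (1/6, 0)
3. U lies on line XG with XU:UG = 5:3 ⇒ U = (5/48, 0)
4. A is where the line through F parallel to YX meets line GN ⇒ A = (-2, 13/7)
5. S is the midpoint of YQ ⇒ S = (1/2, 1/2)
6. V lies on line YQ with YV:VQ = 1:3 ⇒ V = (1/4, 3/4)
through U parallel to VS: direction (1/4, -1/4); meets AF at Z = (-2, 101/48)
Z = A + t·(F−A) with t = 83/48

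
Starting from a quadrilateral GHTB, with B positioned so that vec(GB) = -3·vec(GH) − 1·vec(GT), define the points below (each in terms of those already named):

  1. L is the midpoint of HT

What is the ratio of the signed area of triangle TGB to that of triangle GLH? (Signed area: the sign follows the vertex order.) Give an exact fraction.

[TGB]:[GLH] = 6

Choose coordinates G = (0, 0), H = (1, 0), T = (0, 1), B = (-3, -1).
1. L is the midpoint of HT ⇒ L = (1/2, 1/2)
2·[TGB] = -3, 2·[GLH] = -1/2
[TGB]:[GLH] = -3:-1/2 = 6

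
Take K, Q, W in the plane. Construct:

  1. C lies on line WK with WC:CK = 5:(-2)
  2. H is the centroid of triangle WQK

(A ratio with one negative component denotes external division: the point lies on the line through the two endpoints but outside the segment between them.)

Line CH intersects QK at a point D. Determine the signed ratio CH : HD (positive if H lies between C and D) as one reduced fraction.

CH:HD = -3

Work in coordinates with K = (0, 0), Q = (1, 0), W = (0, 1).
1. C lies on line WK with WC:CK = 5:(-2) ⇒ C = (0, -2/3)
2. H is the centroid of triangle WQK ⇒ H = (1/3, 1/3)
line CH meets QK at D = (2/9, 0)
H = C + t·(D−C) with t = 3/2, so CH:HD = 3/2:-1/2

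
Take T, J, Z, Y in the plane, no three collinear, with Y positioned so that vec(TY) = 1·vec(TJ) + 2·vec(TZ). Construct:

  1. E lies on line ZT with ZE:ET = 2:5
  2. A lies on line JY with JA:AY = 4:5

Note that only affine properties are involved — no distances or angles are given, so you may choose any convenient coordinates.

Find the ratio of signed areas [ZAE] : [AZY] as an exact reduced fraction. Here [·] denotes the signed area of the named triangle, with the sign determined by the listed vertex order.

[ZAE]:[AZY] = 9/35

Set T = (0, 0), J = (1, 0), Z = (0, 1), Y = (1, 2); any affine frame gives the same invariant.
1. E lies on line ZT with ZE:ET = 2:5 ⇒ E = (0, 5/7)
2. A lies on line JY with JA:AY = 4:5 ⇒ A = (1, 8/9)
2·[ZAE] = -2/7, 2·[AZY] = -10/9
[ZAE]:[AZY] = -2/7:-10/9 = 9/35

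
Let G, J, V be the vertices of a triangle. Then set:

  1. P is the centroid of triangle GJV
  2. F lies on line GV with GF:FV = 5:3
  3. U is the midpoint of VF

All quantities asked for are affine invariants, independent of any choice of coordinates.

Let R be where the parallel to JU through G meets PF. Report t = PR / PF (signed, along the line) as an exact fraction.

t = -29

Work in coordinates with G = (0, 0), J = (1, 0), V = (0, 1).
1. P is the centroid of triangle GJV ⇒ P = (1/3, 1/3)
2. F lies on line GV with GF:FV = 5:3 ⇒ F = (0, 5/8)
3. U is the midpoint of VF ⇒ U = (0, 13/16)
through G parallel to JU: direction (-1, 13/16); meets PF at R = (10, -65/8)
R = P + t·(F−P) with t = -29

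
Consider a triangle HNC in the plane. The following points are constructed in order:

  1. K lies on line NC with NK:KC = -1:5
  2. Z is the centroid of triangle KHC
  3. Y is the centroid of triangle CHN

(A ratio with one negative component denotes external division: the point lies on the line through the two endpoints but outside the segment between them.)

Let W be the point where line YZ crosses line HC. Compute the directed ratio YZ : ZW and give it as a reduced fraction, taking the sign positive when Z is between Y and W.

YZ:ZW = -1/5

Choose coordinates H = (0, 0), N = (1, 0), C = (0, 1).
1. K lies on line NC with NK:KC = -1:5 ⇒ K = (5/4, -1/4)
2. Z is the centroid of triangle KHC ⇒ Z = (5/12, 1/4)
3. Y is the centroid of triangle CHN ⇒ Y = (1/3, 1/3)
line YZ meets HC at W = (0, 2/3)
Z = Y + t·(W−Y) with t = -1/4, so YZ:ZW = -1/4:5/4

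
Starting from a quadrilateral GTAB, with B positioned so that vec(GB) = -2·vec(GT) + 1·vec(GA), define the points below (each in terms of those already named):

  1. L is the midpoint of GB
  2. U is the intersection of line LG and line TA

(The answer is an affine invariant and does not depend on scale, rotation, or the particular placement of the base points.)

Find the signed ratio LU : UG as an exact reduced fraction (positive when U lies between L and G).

LU:UG = -3/2

Assign G = (0, 0), T = (1, 0), A = (0, 1), B = (-2, 1) — the answer is frame-independent, so this choice is without loss of generality.
1. L is the midpoint of GB ⇒ L = (-1, 1/2)
2. U is the intersection of line LG and line TA ⇒ U = (2, -1)
U = L + t·(G−L) with t = 3, so LU:UG = t:(1−t) = 3:-2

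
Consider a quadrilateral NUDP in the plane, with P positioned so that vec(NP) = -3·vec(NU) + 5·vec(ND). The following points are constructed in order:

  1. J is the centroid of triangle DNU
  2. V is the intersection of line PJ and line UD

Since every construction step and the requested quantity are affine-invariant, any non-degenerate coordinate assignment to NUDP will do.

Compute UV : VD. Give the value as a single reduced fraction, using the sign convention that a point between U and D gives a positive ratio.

UV:VD = -3

Work in coordinates with N = (0, 0), U = (1, 0), D = (0, 1), P = (-3, 5).
1. J is the centroid of triangle DNU ⇒ J = (1/3, 1/3)
2. V is the intersection of line PJ and line UD ⇒ V = (-1/2, 3/2)
V = U + t·(D−U) with t = 3/2, so UV:VD = t:(1−t) = 3/2:-1/2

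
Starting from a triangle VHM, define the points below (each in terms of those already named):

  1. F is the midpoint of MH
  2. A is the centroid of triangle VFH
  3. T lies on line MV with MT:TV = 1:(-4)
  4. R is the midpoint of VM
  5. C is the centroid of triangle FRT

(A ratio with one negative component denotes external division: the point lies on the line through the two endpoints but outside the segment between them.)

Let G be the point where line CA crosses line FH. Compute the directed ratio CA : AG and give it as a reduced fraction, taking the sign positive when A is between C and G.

Set V = (0, 0), H = (1, 0), M = (0, 1); any affine frame gives the same invariant.
1. F is the midpoint of MH ⇒ F = (1/2, 1/2)
2. A is the centroid of triangle VFH ⇒ A = (1/2, 1/6)
3. T lies on line MV with MT:TV = 1:(-4) ⇒ T = (0, 4/3)
4. R is the midpoint of VM ⇒ R = (0, 1/2)
5. C is the centroid of triangle FRT ⇒ C = (1/6, 7/9)
line CA meets FH at G = (1/10, 9/10)
A = C + t·(G−C) with t = -5, so CA:AG = -5:6

CA:AG = -5/6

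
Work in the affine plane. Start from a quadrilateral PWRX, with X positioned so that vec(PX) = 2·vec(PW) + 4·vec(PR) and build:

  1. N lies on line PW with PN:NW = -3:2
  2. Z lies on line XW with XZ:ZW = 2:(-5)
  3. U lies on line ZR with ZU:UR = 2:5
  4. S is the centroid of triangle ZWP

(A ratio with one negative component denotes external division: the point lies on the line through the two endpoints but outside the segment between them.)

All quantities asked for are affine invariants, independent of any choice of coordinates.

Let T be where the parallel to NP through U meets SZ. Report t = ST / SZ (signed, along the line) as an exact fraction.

Choose coordinates P = (0, 0), W = (1, 0), R = (0, 1), X = (2, 4).
1. N lies on line PW with PN:NW = -3:2 ⇒ N = (3, 0)
2. Z lies on line XW with XZ:ZW = 2:(-5) ⇒ Z = (8/3, 20/3)
3. U lies on line ZR with ZU:UR = 2:5 ⇒ U = (40/21, 106/21)
4. S is the centroid of triangle ZWP ⇒ S = (11/9, 20/9)
through U parallel to NP: direction (-3, 0); meets SZ at T = (899/420, 106/21)
T = S + t·(Z−S) with t = 89/140

t = 89/140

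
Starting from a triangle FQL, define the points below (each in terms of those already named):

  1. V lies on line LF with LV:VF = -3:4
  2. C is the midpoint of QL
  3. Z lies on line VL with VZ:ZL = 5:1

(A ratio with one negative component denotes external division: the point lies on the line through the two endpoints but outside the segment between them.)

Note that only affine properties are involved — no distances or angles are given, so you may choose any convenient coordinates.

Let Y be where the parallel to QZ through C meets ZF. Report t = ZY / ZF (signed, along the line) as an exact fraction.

t = 1/6

Work in coordinates with F = (0, 0), Q = (1, 0), L = (0, 1).
1. V lies on line LF with LV:VF = -3:4 ⇒ V = (0, 4)
2. C is the midpoint of QL ⇒ C = (1/2, 1/2)
3. Z lies on line VL with VZ:ZL = 5:1 ⇒ Z = (0, 3/2)
through C parallel to QZ: direction (-1, 3/2); meets ZF at Y = (0, 5/4)
Y = Z + t·(F−Z) with t = 1/6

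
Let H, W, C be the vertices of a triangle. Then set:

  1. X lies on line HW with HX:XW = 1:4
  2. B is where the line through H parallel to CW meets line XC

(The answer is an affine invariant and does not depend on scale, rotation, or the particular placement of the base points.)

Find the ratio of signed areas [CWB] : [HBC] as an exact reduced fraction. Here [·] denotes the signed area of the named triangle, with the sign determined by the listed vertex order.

[CWB]:[HBC] = -4

Choose coordinates H = (0, 0), W = (1, 0), C = (0, 1).
1. X lies on line HW with HX:XW = 1:4 ⇒ X = (1/5, 0)
2. B is where the line through H parallel to CW meets line XC ⇒ B = (1/4, -1/4)
2·[CWB] = -1, 2·[HBC] = 1/4
[CWB]:[HBC] = -1:1/4 = -4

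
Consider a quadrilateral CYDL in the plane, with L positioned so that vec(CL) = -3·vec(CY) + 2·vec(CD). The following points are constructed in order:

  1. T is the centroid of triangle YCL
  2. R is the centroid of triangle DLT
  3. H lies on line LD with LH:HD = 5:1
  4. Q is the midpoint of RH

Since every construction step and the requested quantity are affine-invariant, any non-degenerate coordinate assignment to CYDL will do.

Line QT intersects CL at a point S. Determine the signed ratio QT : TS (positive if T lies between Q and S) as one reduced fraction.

QT:TS = 43/24

Work in coordinates with C = (0, 0), Y = (1, 0), D = (0, 1), L = (-3, 2).
1. T is the centroid of triangle YCL ⇒ T = (-2/3, 2/3)
2. R is the centroid of triangle DLT ⇒ R = (-11/9, 11/9)
3. H lies on line LD with LH:HD = 5:1 ⇒ H = (-1/2, 7/6)
4. Q is the midpoint of RH ⇒ Q = (-31/36, 43/36)
line QT meets CL at S = (-24/43, 16/43)
T = Q + t·(S−Q) with t = 43/67, so QT:TS = 43/67:24/67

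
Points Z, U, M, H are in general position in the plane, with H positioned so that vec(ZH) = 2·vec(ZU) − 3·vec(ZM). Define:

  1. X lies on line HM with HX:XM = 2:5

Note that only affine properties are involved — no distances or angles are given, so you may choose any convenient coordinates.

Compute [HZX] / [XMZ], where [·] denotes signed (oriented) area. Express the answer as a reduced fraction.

[HZX]:[XMZ] = -2/5

Set Z = (0, 0), U = (1, 0), M = (0, 1), H = (2, -3); any affine frame gives the same invariant.
1. X lies on line HM with HX:XM = 2:5 ⇒ X = (10/7, -13/7)
2·[HZX] = -4/7, 2·[XMZ] = 10/7
[HZX]:[XMZ] = -4/7:10/7 = -2/5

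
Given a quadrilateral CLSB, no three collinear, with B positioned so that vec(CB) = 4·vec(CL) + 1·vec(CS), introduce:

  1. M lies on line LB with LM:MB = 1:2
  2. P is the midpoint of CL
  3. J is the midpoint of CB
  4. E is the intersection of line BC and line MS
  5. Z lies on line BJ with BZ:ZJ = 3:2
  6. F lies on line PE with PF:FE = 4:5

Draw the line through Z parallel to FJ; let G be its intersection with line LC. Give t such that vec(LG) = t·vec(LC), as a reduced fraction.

t = 29/78

Assign C = (0, 0), L = (1, 0), S = (0, 1), B = (4, 1) — the answer is frame-independent, so this choice is without loss of generality.
1. M lies on line LB with LM:MB = 1:2 ⇒ M = (2, 1/3)
2. P is the midpoint of CL ⇒ P = (1/2, 0)
3. J is the midpoint of CB ⇒ J = (2, 1/2)
4. E is the intersection of line BC and line MS ⇒ E = (12/7, 3/7)
5. Z lies on line BJ with BZ:ZJ = 3:2 ⇒ Z = (14/5, 7/10)
6. F lies on line PE with PF:FE = 4:5 ⇒ F = (131/126, 4/21)
through Z parallel to FJ: direction (121/126, 13/42); meets LC at G = (49/78, 0)
G = L + t·(C−L) with t = 29/78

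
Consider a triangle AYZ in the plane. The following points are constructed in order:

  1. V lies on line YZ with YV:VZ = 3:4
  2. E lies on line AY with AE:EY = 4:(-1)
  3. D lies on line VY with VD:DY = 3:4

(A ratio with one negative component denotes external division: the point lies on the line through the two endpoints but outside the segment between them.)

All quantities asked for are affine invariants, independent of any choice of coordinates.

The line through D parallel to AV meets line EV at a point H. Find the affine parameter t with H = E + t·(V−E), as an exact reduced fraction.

t = 19/28

Choose coordinates A = (0, 0), Y = (1, 0), Z = (0, 1).
1. V lies on line YZ with YV:VZ = 3:4 ⇒ V = (4/7, 3/7)
2. E lies on line AY with AE:EY = 4:(-1) ⇒ E = (4/3, 0)
3. D lies on line VY with VD:DY = 3:4 ⇒ D = (37/49, 12/49)
through D parallel to AV: direction (4/7, 3/7); meets EV at H = (40/49, 57/196)
H = E + t·(V−E) with t = 19/28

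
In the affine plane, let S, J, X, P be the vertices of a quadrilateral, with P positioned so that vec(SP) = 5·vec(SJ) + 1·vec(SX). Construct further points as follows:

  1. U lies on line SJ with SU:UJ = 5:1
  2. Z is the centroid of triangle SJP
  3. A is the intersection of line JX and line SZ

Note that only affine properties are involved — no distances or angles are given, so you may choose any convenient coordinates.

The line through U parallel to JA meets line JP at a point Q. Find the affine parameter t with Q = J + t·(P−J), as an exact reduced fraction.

t = -1/30

Choose coordinates S = (0, 0), J = (1, 0), X = (0, 1), P = (5, 1).
1. U lies on line SJ with SU:UJ = 5:1 ⇒ U = (5/6, 0)
2. Z is the centroid of triangle SJP ⇒ Z = (2, 1/3)
3. A is the intersection of line JX and line SZ ⇒ A = (6/7, 1/7)
through U parallel to JA: direction (-1/7, 1/7); meets JP at Q = (13/15, -1/30)
Q = J + t·(P−J) with t = -1/30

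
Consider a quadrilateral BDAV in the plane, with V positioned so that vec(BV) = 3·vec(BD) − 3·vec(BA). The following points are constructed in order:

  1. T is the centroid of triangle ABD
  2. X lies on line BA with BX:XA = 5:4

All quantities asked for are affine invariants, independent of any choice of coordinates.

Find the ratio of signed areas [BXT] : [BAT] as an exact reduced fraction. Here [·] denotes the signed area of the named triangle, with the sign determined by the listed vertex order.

[BXT]:[BAT] = 5/9

Work in coordinates with B = (0, 0), D = (1, 0), A = (0, 1), V = (3, -3).
1. T is the centroid of triangle ABD ⇒ T = (1/3, 1/3)
2. X lies on line BA with BX:XA = 5:4 ⇒ X = (0, 5/9)
2·[BXT] = -5/27, 2·[BAT] = -1/3
[BXT]:[BAT] = -5/27:-1/3 = 5/9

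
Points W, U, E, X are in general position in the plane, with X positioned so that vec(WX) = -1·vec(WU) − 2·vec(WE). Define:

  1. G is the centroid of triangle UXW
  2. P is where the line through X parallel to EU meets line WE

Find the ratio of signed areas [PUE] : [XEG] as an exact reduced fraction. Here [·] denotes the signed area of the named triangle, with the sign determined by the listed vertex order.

Set W = (0, 0), U = (1, 0), E = (0, 1), X = (-1, -2); any affine frame gives the same invariant.
1. G is the centroid of triangle UXW ⇒ G = (0, -2/3)
2. P is where the line through X parallel to EU meets line WE ⇒ P = (0, -3)
2·[PUE] = 4, 2·[XEG] = -5/3
[PUE]:[XEG] = 4:-5/3 = -12/5

[PUE]:[XEG] = -12/5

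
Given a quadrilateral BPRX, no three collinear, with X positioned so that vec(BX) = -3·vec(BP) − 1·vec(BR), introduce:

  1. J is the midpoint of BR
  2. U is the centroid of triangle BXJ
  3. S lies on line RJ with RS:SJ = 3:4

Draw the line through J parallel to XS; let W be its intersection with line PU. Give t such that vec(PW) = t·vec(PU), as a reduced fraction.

t = 46/43

Work in coordinates with B = (0, 0), P = (1, 0), R = (0, 1), X = (-3, -1).
1. J is the midpoint of BR ⇒ J = (0, 1/2)
2. U is the centroid of triangle BXJ ⇒ U = (-1, -1/6)
3. S lies on line RJ with RS:SJ = 3:4 ⇒ S = (0, 11/14)
through J parallel to XS: direction (3, 25/14); meets PU at W = (-49/43, -23/129)
W = P + t·(U−P) with t = 46/43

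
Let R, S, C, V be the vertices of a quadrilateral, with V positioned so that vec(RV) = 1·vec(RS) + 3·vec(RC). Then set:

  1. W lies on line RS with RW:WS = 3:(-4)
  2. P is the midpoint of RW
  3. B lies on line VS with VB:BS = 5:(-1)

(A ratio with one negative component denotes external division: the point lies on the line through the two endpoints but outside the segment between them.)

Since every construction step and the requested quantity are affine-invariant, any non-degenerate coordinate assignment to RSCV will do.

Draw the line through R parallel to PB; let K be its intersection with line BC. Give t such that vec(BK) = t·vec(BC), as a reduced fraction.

Choose coordinates R = (0, 0), S = (1, 0), C = (0, 1), V = (1, 3).
1. W lies on line RS with RW:WS = 3:(-4) ⇒ W = (-3, 0)
2. P is the midpoint of RW ⇒ P = (-3/2, 0)
3. B lies on line VS with VB:BS = 5:(-1) ⇒ B = (1, -3/4)
through R parallel to PB: direction (5/2, -3/4); meets BC at K = (20/29, -6/29)
K = B + t·(C−B) with t = 9/29

t = 9/29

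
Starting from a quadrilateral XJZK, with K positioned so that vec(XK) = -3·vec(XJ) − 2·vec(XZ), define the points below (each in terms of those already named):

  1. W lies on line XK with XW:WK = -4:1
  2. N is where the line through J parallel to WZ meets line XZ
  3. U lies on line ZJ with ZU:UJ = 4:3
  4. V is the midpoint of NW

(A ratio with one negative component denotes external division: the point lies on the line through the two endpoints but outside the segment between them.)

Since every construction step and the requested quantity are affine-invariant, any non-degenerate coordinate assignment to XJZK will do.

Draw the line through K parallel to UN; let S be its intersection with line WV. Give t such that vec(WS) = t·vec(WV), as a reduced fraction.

Choose coordinates X = (0, 0), J = (1, 0), Z = (0, 1), K = (-3, -2).
1. W lies on line XK with XW:WK = -4:1 ⇒ W = (-4, -8/3)
2. N is where the line through J parallel to WZ meets line XZ ⇒ N = (0, -11/12)
3. U lies on line ZJ with ZU:UJ = 4:3 ⇒ U = (4/7, 3/7)
4. V is the midpoint of NW ⇒ V = (-2, -43/24)
through K parallel to UN: direction (-4/7, -113/84); meets WV at S = (-287/92, -10075/4416)
S = W + t·(V−W) with t = 81/184

t = 81/184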